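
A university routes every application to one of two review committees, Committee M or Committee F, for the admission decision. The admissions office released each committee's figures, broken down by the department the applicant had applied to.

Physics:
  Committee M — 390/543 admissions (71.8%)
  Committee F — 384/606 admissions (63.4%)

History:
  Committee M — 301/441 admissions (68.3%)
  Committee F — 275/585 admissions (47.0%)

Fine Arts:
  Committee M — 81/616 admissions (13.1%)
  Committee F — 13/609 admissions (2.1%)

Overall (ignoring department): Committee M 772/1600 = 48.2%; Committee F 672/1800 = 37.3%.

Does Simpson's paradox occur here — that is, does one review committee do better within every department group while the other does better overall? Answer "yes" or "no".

no

Within each department level (Physics 71.8% vs 63.4%; History 68.3% vs 47.0%; Fine Arts 13.1% vs 2.1%), Committee M has the higher rate every time. Pooled: 48.2% vs 37.3% — Committee M has the higher rate overall. They agree.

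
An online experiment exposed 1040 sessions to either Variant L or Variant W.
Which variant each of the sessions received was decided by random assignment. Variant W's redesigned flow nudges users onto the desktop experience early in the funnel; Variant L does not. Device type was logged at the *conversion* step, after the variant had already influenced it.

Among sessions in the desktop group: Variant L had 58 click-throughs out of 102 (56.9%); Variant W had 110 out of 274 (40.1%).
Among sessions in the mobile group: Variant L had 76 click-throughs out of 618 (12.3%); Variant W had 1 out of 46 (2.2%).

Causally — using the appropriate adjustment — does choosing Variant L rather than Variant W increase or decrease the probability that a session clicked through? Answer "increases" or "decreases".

decreases

Within every device type level Variant L has the higher rate, yet pooled Variant W does — Simpson's reversal.
Device type is recorded after the variant and is itself shifted by it — it sits on the causal path from variant to outcome. Conditioning on a mediator would strip out part of the effect we want; the pooled comparison gives the total causal effect.
Pooled: Variant L 18.6% vs Variant W 34.7%; Variant W is higher overall.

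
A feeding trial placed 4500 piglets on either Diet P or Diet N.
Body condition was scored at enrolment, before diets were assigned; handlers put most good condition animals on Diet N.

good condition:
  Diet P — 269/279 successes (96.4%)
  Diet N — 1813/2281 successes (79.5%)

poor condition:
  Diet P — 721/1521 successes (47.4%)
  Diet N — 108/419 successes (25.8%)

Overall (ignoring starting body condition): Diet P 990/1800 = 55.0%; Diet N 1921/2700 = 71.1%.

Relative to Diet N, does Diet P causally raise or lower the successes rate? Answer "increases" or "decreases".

Starting body condition is set before the diet has any effect — it is not caused by the diet — and it independently drives the outcome. That makes it a confounder, so the causal comparison is within starting body condition levels.
Within each level — good condition: 96.4% vs 79.5%; poor condition: 47.4% vs 25.8% — Diet P is higher every time.

increases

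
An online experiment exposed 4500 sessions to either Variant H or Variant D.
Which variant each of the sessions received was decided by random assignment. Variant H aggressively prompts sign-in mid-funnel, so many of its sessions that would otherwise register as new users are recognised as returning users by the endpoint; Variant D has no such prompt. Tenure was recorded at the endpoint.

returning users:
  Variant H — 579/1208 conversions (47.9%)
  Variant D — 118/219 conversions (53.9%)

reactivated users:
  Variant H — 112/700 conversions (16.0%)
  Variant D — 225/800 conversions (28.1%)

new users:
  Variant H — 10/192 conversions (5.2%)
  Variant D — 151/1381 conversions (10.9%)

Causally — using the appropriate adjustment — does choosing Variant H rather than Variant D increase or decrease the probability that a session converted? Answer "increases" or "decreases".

The user tenure-specific comparison favours Variant D throughout, but the pooled figures favour Variant H. The question is whether to condition on user tenure.
User tenure lies on the pathway variant → user tenure → outcome, so adjusting for it blocks the indirect effect. For the total causal effect of variant, use the unadjusted pooled rates.
Pooled: Variant H 33.4% vs Variant D 20.6%; Variant H is higher overall.

increases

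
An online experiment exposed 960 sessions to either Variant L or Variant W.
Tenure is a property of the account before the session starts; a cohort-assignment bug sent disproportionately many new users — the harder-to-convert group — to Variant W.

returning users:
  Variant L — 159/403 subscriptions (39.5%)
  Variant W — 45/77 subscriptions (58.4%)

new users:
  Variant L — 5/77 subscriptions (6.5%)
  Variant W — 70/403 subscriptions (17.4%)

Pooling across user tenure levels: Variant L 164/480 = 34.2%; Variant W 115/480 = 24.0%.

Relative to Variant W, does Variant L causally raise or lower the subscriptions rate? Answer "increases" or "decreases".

decreases

Nothing the variant does changes user tenure; the imbalance is an allocation artefact. With user tenure also predicting the outcome, the pooled figure is confounded, and the within-stratum comparison is the causal one.
Within each level — returning users: 39.5% vs 58.4%; new users: 6.5% vs 17.4% — Variant W is higher every time.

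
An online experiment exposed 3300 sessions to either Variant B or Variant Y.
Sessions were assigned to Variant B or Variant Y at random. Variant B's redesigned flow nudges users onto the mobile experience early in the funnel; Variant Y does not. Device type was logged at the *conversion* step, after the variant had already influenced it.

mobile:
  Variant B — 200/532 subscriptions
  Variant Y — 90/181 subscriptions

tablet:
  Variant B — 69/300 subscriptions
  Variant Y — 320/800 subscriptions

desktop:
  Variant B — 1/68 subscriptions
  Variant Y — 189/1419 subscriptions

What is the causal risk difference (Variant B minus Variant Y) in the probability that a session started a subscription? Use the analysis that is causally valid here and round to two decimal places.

+0.05

Variant Y is higher inside every device type stratum but Variant B is higher in aggregate. Whether to stratify depends on how device type relates to the variant.
Because the variant influences device type, device type is a post-treatment mediator, not a confounder. Stratifying on it would bias the estimate; the causal effect is the crude pooled difference.
The causal difference is the pooled difference: 0.300 − 0.250 = +0.050.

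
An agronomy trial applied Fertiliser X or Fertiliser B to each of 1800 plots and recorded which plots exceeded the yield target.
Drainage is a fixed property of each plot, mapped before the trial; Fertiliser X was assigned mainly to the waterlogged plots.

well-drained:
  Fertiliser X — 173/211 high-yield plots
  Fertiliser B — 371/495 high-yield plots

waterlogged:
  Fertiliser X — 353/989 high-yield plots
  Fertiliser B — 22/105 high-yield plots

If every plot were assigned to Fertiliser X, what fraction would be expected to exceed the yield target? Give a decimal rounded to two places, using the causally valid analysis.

0.54

The imbalance in field drainage arose from how plots were allocated, not from anything the fertiliser did; and field drainage independently affects the outcome. The pooled gap is confounded — condition on field drainage.
Standardising Fertiliser X to the population field drainage mix: 0.392·173/211 + 0.608·353/989 = 0.539.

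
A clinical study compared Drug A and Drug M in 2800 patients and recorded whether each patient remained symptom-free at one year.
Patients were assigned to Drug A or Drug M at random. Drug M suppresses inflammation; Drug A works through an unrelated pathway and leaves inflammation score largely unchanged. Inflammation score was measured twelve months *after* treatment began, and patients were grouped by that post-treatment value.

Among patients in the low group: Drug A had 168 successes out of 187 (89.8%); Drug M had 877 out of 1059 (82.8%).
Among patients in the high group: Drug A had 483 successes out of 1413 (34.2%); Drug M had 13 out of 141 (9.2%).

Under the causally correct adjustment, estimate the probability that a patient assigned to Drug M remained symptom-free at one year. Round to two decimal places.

Drug A is higher inside every inflammation score stratum but Drug M is higher in aggregate. Whether to stratify depends on how inflammation score relates to the drug.
Inflammation score is recorded after the drug and is itself shifted by it — it sits on the causal path from drug to outcome. Conditioning on a mediator would strip out part of the effect we want; the pooled comparison gives the total causal effect.
So P(outcome | do(Drug M)) is just the pooled rate for Drug M: 890/1200 = 0.742.

0.74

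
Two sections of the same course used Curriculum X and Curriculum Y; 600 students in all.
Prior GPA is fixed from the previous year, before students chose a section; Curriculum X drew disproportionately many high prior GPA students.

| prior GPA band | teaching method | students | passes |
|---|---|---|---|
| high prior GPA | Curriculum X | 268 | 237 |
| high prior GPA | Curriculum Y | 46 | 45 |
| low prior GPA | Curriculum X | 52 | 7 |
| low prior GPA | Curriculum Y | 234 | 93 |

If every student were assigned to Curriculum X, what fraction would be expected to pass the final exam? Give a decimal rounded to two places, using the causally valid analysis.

0.53

The prior GPA band-specific comparison favours Curriculum Y throughout, but the pooled figures favour Curriculum X. The question is whether to condition on prior GPA band.
Nothing the teaching method does changes prior GPA band; the imbalance is an allocation artefact. With prior GPA band also predicting the outcome, the pooled figure is confounded, and the within-stratum comparison is the causal one.
Standardising Curriculum X to the population prior GPA band mix: 0.523·237/268 + 0.477·7/52 = 0.527.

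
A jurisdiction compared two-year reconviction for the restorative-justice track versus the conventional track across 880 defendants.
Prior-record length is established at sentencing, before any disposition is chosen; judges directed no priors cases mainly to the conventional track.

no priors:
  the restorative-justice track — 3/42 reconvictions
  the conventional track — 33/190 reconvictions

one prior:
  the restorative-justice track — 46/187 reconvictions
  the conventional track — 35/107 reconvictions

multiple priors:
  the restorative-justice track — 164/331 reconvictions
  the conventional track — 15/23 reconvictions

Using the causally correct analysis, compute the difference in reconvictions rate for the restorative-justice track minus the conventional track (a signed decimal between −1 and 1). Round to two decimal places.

-0.12

Since prior-record length is a pre-existing factor (not a product of the disposition) and it affects the outcome on its own, it is a confounder. The stratified rates, not the pooled rate, identify the causal effect.
Adjusting over the population distribution of prior-record length: 0.264·(0.071−0.174) + 0.334·(0.246−0.327) + 0.402·(0.495−0.652) = -0.117.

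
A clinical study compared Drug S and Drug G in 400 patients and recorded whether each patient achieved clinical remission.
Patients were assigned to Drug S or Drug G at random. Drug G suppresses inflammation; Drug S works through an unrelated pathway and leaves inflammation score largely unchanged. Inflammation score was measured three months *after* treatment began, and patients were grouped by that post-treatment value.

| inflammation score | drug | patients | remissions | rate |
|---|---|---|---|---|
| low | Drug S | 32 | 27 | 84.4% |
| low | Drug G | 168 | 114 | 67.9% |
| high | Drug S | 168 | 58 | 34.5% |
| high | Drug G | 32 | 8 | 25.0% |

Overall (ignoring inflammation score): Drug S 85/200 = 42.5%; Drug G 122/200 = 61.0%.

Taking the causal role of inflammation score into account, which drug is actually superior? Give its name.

Inflammation score here is a post-treatment variable shaped by the drug; conditioning on it would introduce bias rather than remove it. The overall comparison is the causal one.
Pooled: Drug S 42.5% vs Drug G 61.0%; Drug G is higher overall.

Drug G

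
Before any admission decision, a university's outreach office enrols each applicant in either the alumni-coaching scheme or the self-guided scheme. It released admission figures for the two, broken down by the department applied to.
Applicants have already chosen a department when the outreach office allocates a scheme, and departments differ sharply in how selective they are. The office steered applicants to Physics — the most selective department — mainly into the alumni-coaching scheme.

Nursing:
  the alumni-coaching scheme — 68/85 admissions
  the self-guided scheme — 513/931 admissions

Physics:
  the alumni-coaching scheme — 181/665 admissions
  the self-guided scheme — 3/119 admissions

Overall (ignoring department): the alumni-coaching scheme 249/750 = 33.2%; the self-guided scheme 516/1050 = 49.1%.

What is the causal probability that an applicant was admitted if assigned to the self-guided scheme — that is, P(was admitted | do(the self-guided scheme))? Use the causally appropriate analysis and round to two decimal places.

0.32

Within every department level the alumni-coaching scheme has the higher rate, yet pooled the self-guided scheme does — Simpson's reversal.
Nothing the outreach scheme does changes department; the imbalance is an allocation artefact. With department also predicting the outcome, the pooled figure is confounded, and the within-stratum comparison is the causal one.
Standardising the self-guided scheme to the population department mix: 0.564·513/931 + 0.436·3/119 = 0.322.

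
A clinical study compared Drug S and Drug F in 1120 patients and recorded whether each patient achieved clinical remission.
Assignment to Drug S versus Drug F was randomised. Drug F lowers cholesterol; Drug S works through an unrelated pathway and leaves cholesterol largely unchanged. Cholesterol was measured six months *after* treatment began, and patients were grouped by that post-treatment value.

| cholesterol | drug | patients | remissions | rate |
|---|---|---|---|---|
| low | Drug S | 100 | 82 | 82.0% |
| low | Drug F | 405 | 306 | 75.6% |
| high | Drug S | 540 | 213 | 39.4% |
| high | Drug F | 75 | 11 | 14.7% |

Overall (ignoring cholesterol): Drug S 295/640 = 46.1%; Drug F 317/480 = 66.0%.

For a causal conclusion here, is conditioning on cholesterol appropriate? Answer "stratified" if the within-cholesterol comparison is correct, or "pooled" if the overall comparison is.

pooled

Drug S is higher inside every cholesterol stratum but Drug F is higher in aggregate. Whether to stratify depends on how cholesterol relates to the drug.
Because the drug influences cholesterol, cholesterol is a post-treatment mediator, not a confounder. Stratifying on it would bias the estimate; the causal effect is the crude pooled difference.
Pooled: Drug S 46.1% vs Drug F 66.0%; Drug F is higher overall.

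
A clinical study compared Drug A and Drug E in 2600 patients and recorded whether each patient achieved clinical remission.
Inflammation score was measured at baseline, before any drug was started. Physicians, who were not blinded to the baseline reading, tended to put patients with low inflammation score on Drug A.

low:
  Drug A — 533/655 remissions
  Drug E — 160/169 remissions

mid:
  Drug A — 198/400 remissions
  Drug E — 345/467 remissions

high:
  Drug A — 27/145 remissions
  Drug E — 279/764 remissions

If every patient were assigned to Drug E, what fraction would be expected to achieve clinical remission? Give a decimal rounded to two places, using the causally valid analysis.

Drug E is higher inside every inflammation score stratum but Drug A is higher in aggregate. Whether to stratify depends on how inflammation score relates to the drug.
Inflammation score differs across drugs for reasons unrelated to any effect of the drug itself, and it separately predicts the outcome — a classic confounder. We must compare within inflammation score levels.
Standardising Drug E to the population inflammation score mix: 0.317·160/169 + 0.333·345/467 + 0.350·279/764 = 0.674.

0.67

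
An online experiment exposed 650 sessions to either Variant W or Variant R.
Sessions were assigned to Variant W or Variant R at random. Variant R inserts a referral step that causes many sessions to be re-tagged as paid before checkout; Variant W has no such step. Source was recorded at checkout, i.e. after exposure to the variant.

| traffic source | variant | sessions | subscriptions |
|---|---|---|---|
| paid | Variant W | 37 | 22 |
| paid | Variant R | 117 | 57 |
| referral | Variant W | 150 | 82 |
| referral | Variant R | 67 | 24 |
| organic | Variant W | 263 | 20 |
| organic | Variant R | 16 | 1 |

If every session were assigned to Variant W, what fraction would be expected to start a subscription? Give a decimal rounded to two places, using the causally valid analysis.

0.28

The stratified and pooled comparisons disagree (Variant W wins within each traffic source; Variant R wins overall), so the answer turns on the causal role of traffic source.
Traffic source is downstream of the variant. One should not condition on a consequence of treatment, so the overall rates are the right comparison.
So P(outcome | do(Variant W)) is just the pooled rate for Variant W: 124/450 = 0.276.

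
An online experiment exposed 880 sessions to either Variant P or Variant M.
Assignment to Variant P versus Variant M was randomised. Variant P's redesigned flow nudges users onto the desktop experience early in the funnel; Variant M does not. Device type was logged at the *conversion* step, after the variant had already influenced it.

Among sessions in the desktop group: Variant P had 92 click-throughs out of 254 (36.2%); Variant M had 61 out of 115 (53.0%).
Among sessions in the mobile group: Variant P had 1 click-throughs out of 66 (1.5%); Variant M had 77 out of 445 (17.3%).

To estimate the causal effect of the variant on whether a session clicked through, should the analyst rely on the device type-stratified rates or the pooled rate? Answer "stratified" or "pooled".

Device type is downstream of the variant. One should not condition on a consequence of treatment, so the overall rates are the right comparison.
Pooled: Variant P 29.1% vs Variant M 24.6%; Variant P is higher overall.

pooled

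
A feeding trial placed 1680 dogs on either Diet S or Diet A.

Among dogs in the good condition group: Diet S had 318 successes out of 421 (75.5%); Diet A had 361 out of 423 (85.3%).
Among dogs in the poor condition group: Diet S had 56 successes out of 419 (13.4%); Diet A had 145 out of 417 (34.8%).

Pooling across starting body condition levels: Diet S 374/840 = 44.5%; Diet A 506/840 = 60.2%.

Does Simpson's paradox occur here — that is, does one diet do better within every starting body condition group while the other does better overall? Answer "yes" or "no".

no

Within each starting body condition level (good condition 75.5% vs 85.3%; poor condition 13.4% vs 34.8%), Diet A has the higher rate every time. Pooled: 44.5% vs 60.2% — Diet A has the higher rate overall. They agree.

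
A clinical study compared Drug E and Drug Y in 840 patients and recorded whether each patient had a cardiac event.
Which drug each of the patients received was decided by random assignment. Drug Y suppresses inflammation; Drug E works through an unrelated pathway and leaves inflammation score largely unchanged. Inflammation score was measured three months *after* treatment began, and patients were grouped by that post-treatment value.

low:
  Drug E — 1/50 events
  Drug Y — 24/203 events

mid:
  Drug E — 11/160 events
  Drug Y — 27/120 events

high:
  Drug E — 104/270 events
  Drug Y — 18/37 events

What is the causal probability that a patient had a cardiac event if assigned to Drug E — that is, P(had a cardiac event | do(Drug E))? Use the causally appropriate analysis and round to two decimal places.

Drug E is lower inside every inflammation score stratum but Drug Y is lower in aggregate. Whether to stratify depends on how inflammation score relates to the drug.
Inflammation score is downstream of the drug. One should not condition on a consequence of treatment, so the overall rates are the right comparison.
So P(outcome | do(Drug E)) is just the pooled rate for Drug E: 116/480 = 0.242.

0.24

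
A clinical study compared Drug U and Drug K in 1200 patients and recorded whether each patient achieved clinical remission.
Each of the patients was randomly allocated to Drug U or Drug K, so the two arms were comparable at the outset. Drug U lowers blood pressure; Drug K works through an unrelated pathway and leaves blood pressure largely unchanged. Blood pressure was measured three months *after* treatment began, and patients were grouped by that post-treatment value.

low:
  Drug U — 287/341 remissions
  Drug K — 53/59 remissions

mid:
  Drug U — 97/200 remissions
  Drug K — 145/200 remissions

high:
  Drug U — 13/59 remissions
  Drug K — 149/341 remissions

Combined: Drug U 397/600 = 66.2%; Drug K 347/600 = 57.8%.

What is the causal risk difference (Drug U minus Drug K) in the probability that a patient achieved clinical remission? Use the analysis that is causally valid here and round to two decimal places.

+0.08

Blood pressure lies on the pathway drug → blood pressure → outcome, so adjusting for it blocks the indirect effect. For the total causal effect of drug, use the unadjusted pooled rates.
The causal difference is the pooled difference: 0.662 − 0.578 = +0.083.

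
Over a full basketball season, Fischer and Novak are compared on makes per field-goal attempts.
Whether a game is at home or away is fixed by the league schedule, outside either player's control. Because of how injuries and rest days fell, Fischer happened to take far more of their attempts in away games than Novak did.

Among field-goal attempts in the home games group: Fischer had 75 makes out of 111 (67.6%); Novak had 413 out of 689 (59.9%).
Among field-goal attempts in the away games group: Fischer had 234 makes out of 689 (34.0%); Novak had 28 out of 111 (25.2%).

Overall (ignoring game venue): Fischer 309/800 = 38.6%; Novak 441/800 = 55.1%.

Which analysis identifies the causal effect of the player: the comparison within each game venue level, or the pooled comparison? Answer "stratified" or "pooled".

stratified

Here game venue is a common cause — it drives both which player a case falls under and the outcome. The crude comparison mixes populations; the stratum-specific rates are the causally relevant ones.
Within each level — home games: 67.6% vs 59.9%; away games: 34.0% vs 25.2% — Fischer is higher every time.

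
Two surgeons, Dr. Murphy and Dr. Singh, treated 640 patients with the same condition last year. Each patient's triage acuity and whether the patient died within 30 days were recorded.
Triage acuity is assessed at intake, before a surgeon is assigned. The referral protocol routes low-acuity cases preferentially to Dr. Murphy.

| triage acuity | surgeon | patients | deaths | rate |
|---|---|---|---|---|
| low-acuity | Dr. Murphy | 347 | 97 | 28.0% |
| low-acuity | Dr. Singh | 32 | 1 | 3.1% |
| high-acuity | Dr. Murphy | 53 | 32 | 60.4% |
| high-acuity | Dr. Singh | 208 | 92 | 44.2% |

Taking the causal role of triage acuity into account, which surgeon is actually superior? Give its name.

Triage acuity is set before the surgeon has any effect — it is not caused by the surgeon — and it independently drives the outcome. That makes it a confounder, so the causal comparison is within triage acuity levels.
Within each level — low-acuity: 28.0% vs 3.1%; high-acuity: 60.4% vs 44.2% — Dr. Singh is lower every time.

Dr. Singh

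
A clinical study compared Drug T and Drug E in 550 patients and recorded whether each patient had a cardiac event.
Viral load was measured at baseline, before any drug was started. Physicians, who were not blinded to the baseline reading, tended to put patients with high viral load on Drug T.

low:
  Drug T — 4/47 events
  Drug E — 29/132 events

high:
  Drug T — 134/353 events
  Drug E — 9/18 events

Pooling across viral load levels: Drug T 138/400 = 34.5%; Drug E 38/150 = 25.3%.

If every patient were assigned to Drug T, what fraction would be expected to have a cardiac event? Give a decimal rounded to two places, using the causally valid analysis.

0.28

Drug T is lower inside every viral load stratum but Drug E is lower in aggregate. Whether to stratify depends on how viral load relates to the drug.
Viral load satisfies the back-door criterion: it is not a descendant of the drug, and it blocks the spurious path from drug to outcome. Adjusting for it (i.e., using the within-viral load rates) gives the causal effect.
Standardising Drug T to the population viral load mix: 0.325·4/47 + 0.675·134/353 = 0.284.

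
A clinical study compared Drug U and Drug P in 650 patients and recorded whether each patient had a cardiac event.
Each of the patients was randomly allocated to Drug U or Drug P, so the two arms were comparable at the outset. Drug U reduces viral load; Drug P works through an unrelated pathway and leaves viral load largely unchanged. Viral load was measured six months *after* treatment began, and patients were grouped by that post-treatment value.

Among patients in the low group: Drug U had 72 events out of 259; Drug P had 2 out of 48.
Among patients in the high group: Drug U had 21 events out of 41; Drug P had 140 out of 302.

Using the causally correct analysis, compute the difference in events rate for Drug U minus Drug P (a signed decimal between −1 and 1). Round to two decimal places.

Stratifying would compare drugs among patients the drugs themselves sorted into viral load groups — a form of selection on an intermediate. The unconditioned pooled rates give the total causal effect.
The causal difference is the pooled difference: 0.310 − 0.406 = -0.096.

-0.10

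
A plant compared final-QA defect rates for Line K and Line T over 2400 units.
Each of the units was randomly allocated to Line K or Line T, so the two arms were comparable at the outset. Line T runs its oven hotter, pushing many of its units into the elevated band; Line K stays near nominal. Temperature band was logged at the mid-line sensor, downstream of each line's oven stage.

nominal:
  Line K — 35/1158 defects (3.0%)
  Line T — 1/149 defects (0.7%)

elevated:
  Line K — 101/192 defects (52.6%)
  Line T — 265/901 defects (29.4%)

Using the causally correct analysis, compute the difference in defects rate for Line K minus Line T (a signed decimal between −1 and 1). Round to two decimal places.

Because the line influences in-process temperature band, in-process temperature band is a post-treatment mediator, not a confounder. Stratifying on it would bias the estimate; the causal effect is the crude pooled difference.
The causal difference is the pooled difference: 0.101 − 0.253 = -0.153.

-0.15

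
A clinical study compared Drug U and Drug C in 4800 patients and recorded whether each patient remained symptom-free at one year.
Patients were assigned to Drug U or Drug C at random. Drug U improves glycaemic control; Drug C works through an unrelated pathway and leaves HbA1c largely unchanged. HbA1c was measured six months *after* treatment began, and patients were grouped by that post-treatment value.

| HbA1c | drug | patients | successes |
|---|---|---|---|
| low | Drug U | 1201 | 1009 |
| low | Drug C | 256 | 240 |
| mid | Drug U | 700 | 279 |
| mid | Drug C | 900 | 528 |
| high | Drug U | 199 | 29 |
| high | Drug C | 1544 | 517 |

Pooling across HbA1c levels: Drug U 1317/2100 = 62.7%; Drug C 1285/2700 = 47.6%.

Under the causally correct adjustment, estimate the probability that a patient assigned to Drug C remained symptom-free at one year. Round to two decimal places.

0.48

Drug C is higher inside every HbA1c stratum but Drug U is higher in aggregate. Whether to stratify depends on how HbA1c relates to the drug.
HbA1c is recorded after the drug and is itself shifted by it — it sits on the causal path from drug to outcome. Conditioning on a mediator would strip out part of the effect we want; the pooled comparison gives the total causal effect.
So P(outcome | do(Drug C)) is just the pooled rate for Drug C: 1285/2700 = 0.476.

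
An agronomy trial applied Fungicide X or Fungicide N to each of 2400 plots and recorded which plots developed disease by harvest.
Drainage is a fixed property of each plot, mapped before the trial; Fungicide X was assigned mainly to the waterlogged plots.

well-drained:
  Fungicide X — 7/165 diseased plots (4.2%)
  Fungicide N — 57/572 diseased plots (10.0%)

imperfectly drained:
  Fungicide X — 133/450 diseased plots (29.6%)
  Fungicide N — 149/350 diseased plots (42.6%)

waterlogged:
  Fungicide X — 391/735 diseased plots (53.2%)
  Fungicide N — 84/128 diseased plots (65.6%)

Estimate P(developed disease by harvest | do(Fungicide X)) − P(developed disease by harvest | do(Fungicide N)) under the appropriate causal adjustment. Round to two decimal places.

-0.11

Fungicide X is lower inside every field drainage stratum but Fungicide N is lower in aggregate. Whether to stratify depends on how field drainage relates to the fungicide.
Nothing the fungicide does changes field drainage; the imbalance is an allocation artefact. With field drainage also predicting the outcome, the pooled figure is confounded, and the within-stratum comparison is the causal one.
Adjusting over the population distribution of field drainage: 0.307·(0.042−0.100) + 0.333·(0.296−0.426) + 0.360·(0.532−0.656) = -0.106.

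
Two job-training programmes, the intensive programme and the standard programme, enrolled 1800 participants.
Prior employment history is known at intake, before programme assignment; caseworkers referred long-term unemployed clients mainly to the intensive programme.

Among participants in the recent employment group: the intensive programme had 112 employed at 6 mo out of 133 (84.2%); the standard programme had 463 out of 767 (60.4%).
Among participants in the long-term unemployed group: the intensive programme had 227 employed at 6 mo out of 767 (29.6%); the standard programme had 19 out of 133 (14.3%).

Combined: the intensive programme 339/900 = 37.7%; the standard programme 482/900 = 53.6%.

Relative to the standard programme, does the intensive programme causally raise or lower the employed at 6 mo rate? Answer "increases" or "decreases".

The imbalance in prior employment history arose from how participants were allocated, not from anything the programme did; and prior employment history independently affects the outcome. The pooled gap is confounded — condition on prior employment history.
Within each level — recent employment: 84.2% vs 60.4%; long-term unemployed: 29.6% vs 14.3% — the intensive programme is higher every time.

increases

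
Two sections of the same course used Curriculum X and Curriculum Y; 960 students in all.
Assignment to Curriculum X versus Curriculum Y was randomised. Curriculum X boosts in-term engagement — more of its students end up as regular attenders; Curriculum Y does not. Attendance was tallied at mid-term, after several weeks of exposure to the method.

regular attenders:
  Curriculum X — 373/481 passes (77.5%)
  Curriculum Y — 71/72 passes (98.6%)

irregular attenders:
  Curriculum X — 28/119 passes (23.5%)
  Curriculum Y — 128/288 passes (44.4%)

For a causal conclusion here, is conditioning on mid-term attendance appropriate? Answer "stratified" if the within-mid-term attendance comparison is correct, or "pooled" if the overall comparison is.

pooled

Curriculum Y is higher inside every mid-term attendance stratum but Curriculum X is higher in aggregate. Whether to stratify depends on how mid-term attendance relates to the teaching method.
The distribution of mid-term attendance is itself part of what the teaching method does — it is an intermediate outcome. Holding it fixed would remove that part of the effect; the total effect is the pooled difference.
Pooled: Curriculum X 66.8% vs Curriculum Y 55.3%; Curriculum X is higher overall.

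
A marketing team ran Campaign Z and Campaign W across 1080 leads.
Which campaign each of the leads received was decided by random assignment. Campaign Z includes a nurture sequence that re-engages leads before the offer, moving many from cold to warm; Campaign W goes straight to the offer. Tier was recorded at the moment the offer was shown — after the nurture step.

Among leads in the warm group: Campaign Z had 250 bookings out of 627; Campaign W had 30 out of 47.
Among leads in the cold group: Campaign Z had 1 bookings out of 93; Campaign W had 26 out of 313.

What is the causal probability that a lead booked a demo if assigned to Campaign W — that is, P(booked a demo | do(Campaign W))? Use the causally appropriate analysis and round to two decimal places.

0.16

Engagement tier here is a post-treatment variable shaped by the campaign; conditioning on it would introduce bias rather than remove it. The overall comparison is the causal one.
So P(outcome | do(Campaign W)) is just the pooled rate for Campaign W: 56/360 = 0.156.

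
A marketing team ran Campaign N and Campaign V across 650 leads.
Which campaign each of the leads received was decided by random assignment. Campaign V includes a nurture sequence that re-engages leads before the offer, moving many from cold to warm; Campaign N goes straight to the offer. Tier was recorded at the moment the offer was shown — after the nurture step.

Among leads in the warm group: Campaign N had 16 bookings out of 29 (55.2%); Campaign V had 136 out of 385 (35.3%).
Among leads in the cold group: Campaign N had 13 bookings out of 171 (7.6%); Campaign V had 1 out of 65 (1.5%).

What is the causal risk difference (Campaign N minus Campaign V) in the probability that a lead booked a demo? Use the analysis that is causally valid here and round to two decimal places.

Campaign N is higher inside every engagement tier stratum but Campaign V is higher in aggregate. Whether to stratify depends on how engagement tier relates to the campaign.
Engagement tier is recorded after the campaign and is itself shifted by it — it sits on the causal path from campaign to outcome. Conditioning on a mediator would strip out part of the effect we want; the pooled comparison gives the total causal effect.
The causal difference is the pooled difference: 0.145 − 0.304 = -0.159.

-0.16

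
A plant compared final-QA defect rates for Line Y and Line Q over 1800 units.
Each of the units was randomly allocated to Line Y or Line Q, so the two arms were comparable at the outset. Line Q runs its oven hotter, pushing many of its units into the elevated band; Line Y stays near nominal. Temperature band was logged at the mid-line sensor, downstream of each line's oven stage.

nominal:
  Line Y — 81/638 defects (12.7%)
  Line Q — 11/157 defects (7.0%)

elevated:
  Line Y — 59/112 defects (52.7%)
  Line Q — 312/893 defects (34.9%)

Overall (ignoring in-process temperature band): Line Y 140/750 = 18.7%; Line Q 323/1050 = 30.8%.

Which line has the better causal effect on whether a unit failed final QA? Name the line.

In-process temperature band here is a post-treatment variable shaped by the line; conditioning on it would introduce bias rather than remove it. The overall comparison is the causal one.
Pooled: Line Y 18.7% vs Line Q 30.8%; Line Y is lower overall.

Line Y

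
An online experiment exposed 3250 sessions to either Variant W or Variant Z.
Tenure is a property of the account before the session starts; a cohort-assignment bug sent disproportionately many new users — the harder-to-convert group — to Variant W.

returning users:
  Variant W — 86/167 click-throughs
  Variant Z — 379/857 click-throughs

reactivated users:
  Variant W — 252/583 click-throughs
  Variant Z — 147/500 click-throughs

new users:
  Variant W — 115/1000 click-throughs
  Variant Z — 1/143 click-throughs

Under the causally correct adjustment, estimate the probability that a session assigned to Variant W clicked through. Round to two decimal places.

0.35

Since user tenure is a pre-existing factor (not a product of the variant) and it affects the outcome on its own, it is a confounder. The stratified rates, not the pooled rate, identify the causal effect.
Standardising Variant W to the population user tenure mix: 0.315·86/167 + 0.333·252/583 + 0.352·115/1000 = 0.347.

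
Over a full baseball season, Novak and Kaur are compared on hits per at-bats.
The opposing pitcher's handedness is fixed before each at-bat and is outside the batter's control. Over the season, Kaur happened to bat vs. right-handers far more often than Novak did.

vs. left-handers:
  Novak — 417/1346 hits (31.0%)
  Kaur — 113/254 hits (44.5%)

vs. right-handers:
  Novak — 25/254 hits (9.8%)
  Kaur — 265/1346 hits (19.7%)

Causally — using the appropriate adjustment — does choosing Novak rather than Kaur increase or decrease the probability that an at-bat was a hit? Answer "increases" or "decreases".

The imbalance in pitcher handedness arose from how at-bats were allocated, not from anything the player did; and pitcher handedness independently affects the outcome. The pooled gap is confounded — condition on pitcher handedness.
Within each level — vs. left-handers: 31.0% vs 44.5%; vs. right-handers: 9.8% vs 19.7% — Kaur is higher every time.

decreases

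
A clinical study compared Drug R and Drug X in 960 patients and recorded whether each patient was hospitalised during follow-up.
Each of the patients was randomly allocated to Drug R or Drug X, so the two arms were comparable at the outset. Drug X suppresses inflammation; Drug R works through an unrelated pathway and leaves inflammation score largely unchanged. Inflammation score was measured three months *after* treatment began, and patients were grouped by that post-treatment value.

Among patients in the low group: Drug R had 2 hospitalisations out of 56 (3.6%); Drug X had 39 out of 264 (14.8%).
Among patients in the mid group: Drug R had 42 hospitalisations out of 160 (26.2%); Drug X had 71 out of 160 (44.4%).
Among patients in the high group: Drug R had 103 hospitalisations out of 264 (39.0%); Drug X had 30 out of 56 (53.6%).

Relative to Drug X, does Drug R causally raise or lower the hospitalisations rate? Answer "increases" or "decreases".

increases

Inflammation score is downstream of the drug. One should not condition on a consequence of treatment, so the overall rates are the right comparison.
Pooled: Drug R 30.6% vs Drug X 29.2%; Drug X is lower overall.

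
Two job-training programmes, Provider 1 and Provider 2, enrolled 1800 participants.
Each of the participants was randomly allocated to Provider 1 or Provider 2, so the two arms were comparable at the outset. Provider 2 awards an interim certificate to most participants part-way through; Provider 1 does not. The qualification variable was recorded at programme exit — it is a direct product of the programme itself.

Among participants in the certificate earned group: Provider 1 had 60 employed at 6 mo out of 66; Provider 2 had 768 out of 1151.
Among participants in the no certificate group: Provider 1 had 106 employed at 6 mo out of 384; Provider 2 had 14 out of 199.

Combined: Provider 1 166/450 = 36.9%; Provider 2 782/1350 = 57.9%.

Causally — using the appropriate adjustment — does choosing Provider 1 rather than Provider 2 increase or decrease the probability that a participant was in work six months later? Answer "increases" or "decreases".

decreases

Provider 1 is higher inside every qualification attained during the programme stratum but Provider 2 is higher in aggregate. Whether to stratify depends on how qualification attained during the programme relates to the programme.
The distribution of qualification attained during the programme is itself part of what the programme does — it is an intermediate outcome. Holding it fixed would remove that part of the effect; the total effect is the pooled difference.
Pooled: Provider 1 36.9% vs Provider 2 57.9%; Provider 2 is higher overall.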